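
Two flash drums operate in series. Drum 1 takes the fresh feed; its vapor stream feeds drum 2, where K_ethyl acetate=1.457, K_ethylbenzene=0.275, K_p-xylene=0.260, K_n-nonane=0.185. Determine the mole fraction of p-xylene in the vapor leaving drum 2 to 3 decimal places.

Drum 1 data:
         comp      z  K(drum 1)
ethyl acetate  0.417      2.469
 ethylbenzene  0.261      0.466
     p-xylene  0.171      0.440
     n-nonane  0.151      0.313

y_p-xylene (drum 2) = 0.030

Drum 1:
Newton–Raphson from ψ₁ = 0.5:
  ψ₁ = 0.500: g = -0.1280, g' = -0.706 → ψ₁ = 0.319
Converged at ψ₁ = 0.319.
Drum-1 compositions:
  ethyl acetate: x = 0.284, y = 0.701
  ethylbenzene: x = 0.314, y = 0.147
  p-xylene: x = 0.208, y = 0.092
  n-nonane: x = 0.193, y = 0.061
Drum-2 feed = drum-1 vapor: z₂ = (0.7014, 0.1466, 0.0916, 0.0605).
Drum 2:
Material balance + equilibrium reduce to Σ zᵢ(Kᵢ−1)/(1+ψ₂(Kᵢ−1)) = 0.
g(0) = ΣzᵢKᵢ − 1 = 0.097 and g(1) = 1 − Σzᵢ/Kᵢ = -0.694, so a root lies in (0, 1).
Iterate (Newton) starting at ψ₂ = 0.5:
  ψ₂ = 0.500: g = -0.0966, g' = -0.527 → ψ₂ = 0.317
  ψ₂ = 0.317: g = -0.0130, g' = -0.400 → ψ₂ = 0.284
Converged at ψ₂ = 0.284.
  ethyl acetate: x = 0.621, y = 0.905
  ethylbenzene: x = 0.185, y = 0.051
  p-xylene: x = 0.116, y = 0.030
  n-nonane: x = 0.079, y = 0.015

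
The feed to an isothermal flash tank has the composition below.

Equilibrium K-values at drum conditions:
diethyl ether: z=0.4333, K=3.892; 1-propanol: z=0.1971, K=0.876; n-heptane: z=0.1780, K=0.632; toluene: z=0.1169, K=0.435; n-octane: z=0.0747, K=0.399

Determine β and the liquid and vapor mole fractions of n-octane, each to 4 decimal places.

Newton–Raphson from β = 0.48:
  β = 0.4800: g = 0.26545, g' = -0.7980 → β = 0.8127
  β = 0.8127: g = 0.04353, g' = -0.6064 → β = 0.8845
  β = 0.8845: g = -0.00021, g' = -0.6152 → β = 0.8841
Converged at β = 0.8841.
Compositions from xᵢ = zᵢ/(1+β(Kᵢ−1)), yᵢ = Kᵢxᵢ:
  diethyl ether: x = 0.1218, y = 0.4741
  1-propanol: x = 0.2214, y = 0.1939
  n-heptane: x = 0.2638, y = 0.1667
  toluene: x = 0.2336, y = 0.1016
  n-octane: x = 0.1594, y = 0.0636

β = 0.8841, x_n-octane = 0.1594, y_n-octane = 0.0636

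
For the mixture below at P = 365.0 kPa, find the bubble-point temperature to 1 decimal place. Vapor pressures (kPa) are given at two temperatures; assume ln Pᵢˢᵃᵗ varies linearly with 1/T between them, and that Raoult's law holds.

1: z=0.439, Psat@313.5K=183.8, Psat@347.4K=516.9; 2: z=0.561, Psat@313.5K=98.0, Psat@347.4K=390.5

Bubble-point temperature: ΣzᵢPᵢˢᵃᵗ(T) = P. Interpolate ln Pᵢˢᵃᵗ = aᵢ + bᵢ/T.
  T = 313.5 K: ΣzᵢPᵢˢᵃᵗ = 135.67 kPa
  T = 347.4 K: ΣzᵢPᵢˢᵃᵗ = 445.99 kPa
  T = 330.4 K: ΣzᵢPᵢˢᵃᵗ = 252.21 kPa
  T = 338.9 K: ΣzᵢPᵢˢᵃᵗ = 337.50 kPa
  T = 343.1 K: ΣzᵢPᵢˢᵃᵗ = 387.93 kPa
  T = 341.0 K: ΣzᵢPᵢˢᵃᵗ = 361.98 kPa
  T = 342.1 K: ΣzᵢPᵢˢᵃᵗ = 375.38 kPa
  T = 341.6 K: ΣzᵢPᵢˢᵃᵗ = 369.24 kPa
  T = 341.3 K: ΣzᵢPᵢˢᵃᵗ = 365.59 kPa
Interpolating between 341.0 K and 341.3 K gives T ≈ 341.3 K.

T = 341.3 K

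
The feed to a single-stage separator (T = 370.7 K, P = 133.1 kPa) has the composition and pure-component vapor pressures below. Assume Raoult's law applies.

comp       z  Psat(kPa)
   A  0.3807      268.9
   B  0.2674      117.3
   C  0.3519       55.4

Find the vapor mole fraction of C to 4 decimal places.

y_C = 0.1824

Raoult's law: Kᵢ = Pᵢˢᵃᵗ/P = Pᵢˢᵃᵗ/133.1.
  K_A = 268.9/133.1 = 2.020285, K_B = 117.3/133.1 = 0.881292, K_C = 55.4/133.1 = 0.416228
Iterate (Newton) starting at β = 0.6:
  β = 0.6000: g = -0.10942, g' = -0.4409 → β = 0.3518
  β = 0.3518: g = -0.00584, g' = -0.4086 → β = 0.3376
Converged at β = 0.3376.
Compositions from xᵢ = zᵢ/(1+β(Kᵢ−1)), yᵢ = Kᵢxᵢ:
  A: x = 0.2832, y = 0.5721
  B: x = 0.2786, y = 0.2455
  C: x = 0.4383, y = 0.1824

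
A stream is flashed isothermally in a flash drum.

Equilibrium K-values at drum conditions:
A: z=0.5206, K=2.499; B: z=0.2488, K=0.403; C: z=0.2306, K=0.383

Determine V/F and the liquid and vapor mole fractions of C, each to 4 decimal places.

V/F = 0.5383, x_C = 0.3453, y_C = 0.1322

Material balance + equilibrium reduce to Σ zᵢ(Kᵢ−1)/(1+V/F(Kᵢ−1)) = 0.
g(0) = ΣzᵢKᵢ − 1 = 0.4896 and g(1) = 1 − Σzᵢ/Kᵢ = -0.4278, so a root lies in (0, 1).
Iterate (Newton) starting at V/F = 0.5:
  V/F = 0.5000: g = 0.02857, g' = -0.7460 → V/F = 0.5383
Converged at V/F = 0.5383.
Compositions from xᵢ = zᵢ/(1+V/F(Kᵢ−1)), yᵢ = Kᵢxᵢ:
  A: x = 0.2881, y = 0.7200
  B: x = 0.3666, y = 0.1477
  C: x = 0.3453, y = 0.1322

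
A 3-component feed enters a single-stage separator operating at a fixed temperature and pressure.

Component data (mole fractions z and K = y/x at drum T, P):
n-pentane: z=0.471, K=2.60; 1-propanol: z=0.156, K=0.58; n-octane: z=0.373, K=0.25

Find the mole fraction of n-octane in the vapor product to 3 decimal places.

y_n-octane = 0.130

Rachford–Rice: g(ψ) = Σ zᵢ(Kᵢ−1)/(1+ψ(Kᵢ−1)) = 0.
Feasibility: ΣzᵢKᵢ = 1.408, Σzᵢ/Kᵢ = 1.942 — both > 1, two phases present.
Newton iteration, ψ⁰ = 0.48:
  ψ = 0.480: g = -0.0929, g' = -0.941 → ψ = 0.381
  ψ = 0.381: g = -0.0017, g' = -0.916 → ψ = 0.379
Converged at ψ = 0.379.
Compositions from xᵢ = zᵢ/(1+ψ(Kᵢ−1)), yᵢ = Kᵢxᵢ:
  n-pentane: x = 0.293, y = 0.762
  1-propanol: x = 0.186, y = 0.108
  n-octane: x = 0.521, y = 0.130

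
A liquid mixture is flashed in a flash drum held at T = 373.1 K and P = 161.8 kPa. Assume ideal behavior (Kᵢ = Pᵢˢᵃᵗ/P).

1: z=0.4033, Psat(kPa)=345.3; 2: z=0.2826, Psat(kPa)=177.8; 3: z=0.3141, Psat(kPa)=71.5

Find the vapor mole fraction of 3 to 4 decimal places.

Raoult's law: Kᵢ = Pᵢˢᵃᵗ/P = Pᵢˢᵃᵗ/161.8.
  K_1 = 345.3/161.8 = 2.134116, K_2 = 177.8/161.8 = 1.098888, K_3 = 71.5/161.8 = 0.441904
Rachford–Rice: g(V/F) = Σ zᵢ(Kᵢ−1)/(1+V/F(Kᵢ−1)) = 0.
g(0) = ΣzᵢKᵢ − 1 = 0.3100 and g(1) = 1 − Σzᵢ/Kᵢ = -0.1569, so a root lies in (0, 1).
Iterate (Newton) starting at V/F = 0.5:
  V/F = 0.5000: g = 0.07536, g' = -0.4020 → V/F = 0.6875
  V/F = 0.6875: g = -0.00125, g' = -0.4238 → V/F = 0.6845
Converged at V/F = 0.6845.
Compositions from xᵢ = zᵢ/(1+V/F(Kᵢ−1)), yᵢ = Kᵢxᵢ:
  1: x = 0.2270, y = 0.4845
  2: x = 0.2647, y = 0.2909
  3: x = 0.5083, y = 0.2246

y_3 = 0.2246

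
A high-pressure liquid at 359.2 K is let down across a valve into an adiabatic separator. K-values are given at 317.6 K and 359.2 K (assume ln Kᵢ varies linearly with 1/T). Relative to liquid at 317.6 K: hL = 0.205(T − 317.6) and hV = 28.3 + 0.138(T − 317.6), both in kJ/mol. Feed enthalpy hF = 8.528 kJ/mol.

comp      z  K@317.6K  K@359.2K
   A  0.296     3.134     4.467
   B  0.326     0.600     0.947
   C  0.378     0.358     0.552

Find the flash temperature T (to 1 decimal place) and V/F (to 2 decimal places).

T = 322.1 K, V/F = 0.27

Adiabatic flash: solve Rachford–Rice at each trial T, then check hF = ψ·hV(T) + (1−ψ)·hL(T).
  T = 317.6 K: K = (3.134, 0.600, 0.358), RR gives ψ = 0.225, H_out = 6.361 kJ/mol
  T = 359.2 K: K = (4.467, 0.947, 0.552), RR gives ψ = 0.777, H_out = 28.353 kJ/mol
  T = 338.4 K: K = (3.783, 0.764, 0.450), RR gives ψ = 0.456, H_out = 16.526 kJ/mol
  T = 328.0 K: K = (3.453, 0.680, 0.403), RR gives ψ = 0.335, H_out = 11.367 kJ/mol
  T = 322.8 K: K = (3.292, 0.639, 0.380), RR gives ψ = 0.279, H_out = 8.860 kJ/mol
  T = 320.2 K: K = (3.213, 0.620, 0.369), RR gives ψ = 0.252, H_out = 7.612 kJ/mol
  T = 321.5 K: K = (3.253, 0.629, 0.375), RR gives ψ = 0.265, H_out = 8.236 kJ/mol
Linear interpolation between T = 321.5 (H_out = 8.236) and T = 322.8 (H_out = 8.860) on hF = 8.528 gives T ≈ 322.1 K, at which ψ = 0.27.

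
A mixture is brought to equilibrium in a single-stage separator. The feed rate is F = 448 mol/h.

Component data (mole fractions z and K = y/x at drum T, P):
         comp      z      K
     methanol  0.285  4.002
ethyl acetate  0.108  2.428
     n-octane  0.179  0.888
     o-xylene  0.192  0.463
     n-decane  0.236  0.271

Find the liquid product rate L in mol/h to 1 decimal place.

L = 224.4 mol/h

Material balance + equilibrium reduce to Σ zᵢ(Kᵢ−1)/(1+V/F(Kᵢ−1)) = 0.
Feasibility: ΣzᵢKᵢ = 1.715, Σzᵢ/Kᵢ = 1.603 — both > 1, two phases present.
Newton iteration, V/F⁰ = 0.5:
  V/F = 0.500: g = -0.0008, g' = -0.902 → V/F = 0.499
Converged at V/F = 0.499.
Then V = V/F·F = 0.4991·448 = 223.6 mol/h and L = F − V = 224.4 mol/h.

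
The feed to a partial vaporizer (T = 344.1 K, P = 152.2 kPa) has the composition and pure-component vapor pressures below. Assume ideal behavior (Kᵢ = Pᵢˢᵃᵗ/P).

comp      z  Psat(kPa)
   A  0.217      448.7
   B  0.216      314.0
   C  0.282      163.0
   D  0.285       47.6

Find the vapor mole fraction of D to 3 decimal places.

y_D = 0.157

Raoult's law: Kᵢ = Pᵢˢᵃᵗ/P = Pᵢˢᵃᵗ/152.2.
  K_A = 448.7/152.2 = 2.94809, K_B = 314.0/152.2 = 2.06307, K_C = 163.0/152.2 = 1.07096, K_D = 47.6/152.2 = 0.31275
Let ψ = V/F and solve Σ zᵢ(Kᵢ−1)/(1+ψ(Kᵢ−1)) = 0.
Check two-phase: ΣzᵢKᵢ = 1.477 > 1 and Σzᵢ/Kᵢ = 1.353 > 1, so g(0) = 0.477 > 0 and g(1) = -0.353 < 0.
Iterate (Newton) starting at ψ = 0.5:
  ψ = 0.500: g = 0.0850, g' = -0.629 → ψ = 0.635
  ψ = 0.635: g = -0.0024, g' = -0.677 → ψ = 0.632
Converged at ψ = 0.632.
Compositions from xᵢ = zᵢ/(1+ψ(Kᵢ−1)), yᵢ = Kᵢxᵢ:
  A: x = 0.097, y = 0.287
  B: x = 0.129, y = 0.267
  C: x = 0.270, y = 0.289
  D: x = 0.504, y = 0.157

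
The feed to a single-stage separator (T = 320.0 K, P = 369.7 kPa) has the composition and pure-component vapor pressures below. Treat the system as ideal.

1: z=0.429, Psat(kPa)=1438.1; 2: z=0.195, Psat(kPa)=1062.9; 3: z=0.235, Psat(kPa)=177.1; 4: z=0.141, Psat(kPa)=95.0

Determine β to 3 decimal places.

Raoult's law: Kᵢ = Pᵢˢᵃᵗ/P = Pᵢˢᵃᵗ/369.7.
  K_1 = 1438.1/369.7 = 3.88991, K_2 = 1062.9/369.7 = 2.87503, K_3 = 177.1/369.7 = 0.47904, K_4 = 95.0/369.7 = 0.25697
Material balance + equilibrium reduce to Σ zᵢ(Kᵢ−1)/(1+β(Kᵢ−1)) = 0.
g(0) = ΣzᵢKᵢ − 1 = 1.378 and g(1) = 1 − Σzᵢ/Kᵢ = -0.217, so a root lies in (0, 1).
Newton iteration, β⁰ = 0.5:
  β = 0.500: g = 0.3635, g' = -1.096 → β = 0.832
  β = 0.832: g = 0.0167, g' = -1.146 → β = 0.846
Converged at β = 0.846.

β = 0.846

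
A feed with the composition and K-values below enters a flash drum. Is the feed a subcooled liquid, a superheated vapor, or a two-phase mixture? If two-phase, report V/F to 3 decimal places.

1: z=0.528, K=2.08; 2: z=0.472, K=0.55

ΣzᵢKᵢ = 1.358; Σzᵢ/Kᵢ = 1.112.
Both exceed 1, so a two-phase solution exists.
Let ψ = V/F and solve Σ zᵢ(Kᵢ−1)/(1+ψ(Kᵢ−1)) = 0.
Binary case is linear: z₁(K₁−1)(1+ψ(K₂−1)) + z₂(K₂−1)(1+ψ(K₁−1)) = 0
⇒ ψ = [z₁(K₁−1)+z₂(K₂−1)] / [−(K₁−1)(K₂−1)] = 0.3578/0.4860 = 0.736

two-phase, V/F = 0.736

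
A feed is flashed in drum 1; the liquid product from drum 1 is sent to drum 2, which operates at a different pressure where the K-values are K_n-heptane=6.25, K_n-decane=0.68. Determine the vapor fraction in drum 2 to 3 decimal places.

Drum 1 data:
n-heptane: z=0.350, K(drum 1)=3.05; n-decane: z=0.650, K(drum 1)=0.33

V/F (drum 2) = 0.626

Drum 1:
Material balance + equilibrium reduce to Σ zᵢ(Kᵢ−1)/(1+ψ₁(Kᵢ−1)) = 0.
g(0) = ΣzᵢKᵢ − 1 = 0.282 and g(1) = 1 − Σzᵢ/Kᵢ = -1.084, so a root lies in (0, 1).
Newton–Raphson from ψ₁ = 0.31:
  ψ₁ = 0.310: g = -0.1110, g' = -1.015 → ψ₁ = 0.201
  ψ₁ = 0.201: g = 0.0052, g' = -1.128 → ψ₁ = 0.205
Converged at ψ₁ = 0.205.
Drum-1 compositions:
  n-heptane: x = 0.246, y = 0.751
  n-decane: x = 0.754, y = 0.249
Drum-2 feed = drum-1 liquid: z₂ = (0.2463, 0.7537).
Drum 2:
Material balance + equilibrium reduce to Σ zᵢ(Kᵢ−1)/(1+ψ₂(Kᵢ−1)) = 0.
Check two-phase: ΣzᵢKᵢ = 2.052 > 1 and Σzᵢ/Kᵢ = 1.148 > 1, so g(0) = 1.052 > 0 and g(1) = -0.148 < 0.
Newton–Raphson from ψ₂ = 0.5:
  ψ₂ = 0.500: g = 0.0696, g' = -0.626 → ψ₂ = 0.611
  ψ₂ = 0.611: g = 0.0074, g' = -0.503 → ψ₂ = 0.626
Converged at ψ₂ = 0.626.
  n-heptane: x = 0.057, y = 0.359
  n-decane: x = 0.943, y = 0.641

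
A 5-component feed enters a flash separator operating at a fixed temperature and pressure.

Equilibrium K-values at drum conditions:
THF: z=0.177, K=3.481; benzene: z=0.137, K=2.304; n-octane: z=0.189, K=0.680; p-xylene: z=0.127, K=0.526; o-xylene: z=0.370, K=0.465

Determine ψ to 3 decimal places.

ψ = 0.311

Material balance + equilibrium reduce to Σ zᵢ(Kᵢ−1)/(1+ψ(Kᵢ−1)) = 0.
g(0) = ΣzᵢKᵢ − 1 = 0.299 and g(1) = 1 − Σzᵢ/Kᵢ = -0.425, so a root lies in (0, 1).
Newton–Raphson from ψ = 0.5:
  ψ = 0.500: g = -0.1170, g' = -0.576 → ψ = 0.297
  ψ = 0.297: g = 0.0094, g' = -0.694 → ψ = 0.310
  ψ = 0.310: g = 0.0001, g' = -0.681 → ψ = 0.311
Converged at ψ = 0.311.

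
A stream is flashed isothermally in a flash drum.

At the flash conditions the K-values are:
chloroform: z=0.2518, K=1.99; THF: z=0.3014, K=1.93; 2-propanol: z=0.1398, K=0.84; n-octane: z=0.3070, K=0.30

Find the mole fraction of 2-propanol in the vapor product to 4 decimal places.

y_2-propanol = 0.1278

Iterate (Newton) starting at ψ = 0.5:
  ψ = 0.5000: g = 0.00315, g' = -0.5922 → ψ = 0.5053
Converged at ψ = 0.5053.
Compositions from xᵢ = zᵢ/(1+ψ(Kᵢ−1)), yᵢ = Kᵢxᵢ:
  chloroform: x = 0.1678, y = 0.3340
  THF: x = 0.2050, y = 0.3957
  2-propanol: x = 0.1521, y = 0.1278
  n-octane: x = 0.4750, y = 0.1425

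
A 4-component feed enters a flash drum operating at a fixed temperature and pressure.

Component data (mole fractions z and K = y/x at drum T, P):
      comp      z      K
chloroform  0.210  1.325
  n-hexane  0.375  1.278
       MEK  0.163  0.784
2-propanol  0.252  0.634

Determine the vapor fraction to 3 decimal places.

Rachford–Rice: g(ψ) = Σ zᵢ(Kᵢ−1)/(1+ψ(Kᵢ−1)) = 0.
Feasibility: ΣzᵢKᵢ = 1.045, Σzᵢ/Kᵢ = 1.057 — both > 1, two phases present.
Newton iteration, ψ⁰ = 0.5:
  ψ = 0.500: g = -0.0021, g' = -0.099 → ψ = 0.479
  ψ = 0.479: g = -0.0000, g' = -0.098 → ψ = 0.478
Converged at ψ = 0.478.

ψ = 0.478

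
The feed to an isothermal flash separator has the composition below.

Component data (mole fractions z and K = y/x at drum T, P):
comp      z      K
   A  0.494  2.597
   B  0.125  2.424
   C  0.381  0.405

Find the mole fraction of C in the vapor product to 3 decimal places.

Let β = V/F and solve Σ zᵢ(Kᵢ−1)/(1+β(Kᵢ−1)) = 0.
Check two-phase: ΣzᵢKᵢ = 1.740 > 1 and Σzᵢ/Kᵢ = 1.183 > 1, so g(0) = 0.740 > 0 and g(1) = -0.183 < 0.
Newton iteration, β⁰ = 0.5:
  β = 0.500: g = 0.2199, g' = -0.749 → β = 0.794
  β = 0.794: g = 0.0021, g' = -0.785 → β = 0.796
Converged at β = 0.796.
Compositions from xᵢ = zᵢ/(1+β(Kᵢ−1)), yᵢ = Kᵢxᵢ:
  A: x = 0.217, y = 0.565
  B: x = 0.059, y = 0.142
  C: x = 0.724, y = 0.293

y_C = 0.293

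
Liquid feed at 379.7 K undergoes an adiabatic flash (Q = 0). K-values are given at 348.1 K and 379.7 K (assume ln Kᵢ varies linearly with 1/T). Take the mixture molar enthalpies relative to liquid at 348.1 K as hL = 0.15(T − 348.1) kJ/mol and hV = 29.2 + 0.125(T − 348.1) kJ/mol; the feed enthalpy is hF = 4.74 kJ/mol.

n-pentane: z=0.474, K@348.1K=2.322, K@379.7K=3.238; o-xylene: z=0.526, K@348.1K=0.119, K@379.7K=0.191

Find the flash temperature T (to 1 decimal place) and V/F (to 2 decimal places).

T = 349.7 K, V/F = 0.15

Adiabatic flash: solve Rachford–Rice at each trial T, then check hF = ψ·hV(T) + (1−ψ)·hL(T).
  T = 348.1 K: K = (2.322, 0.119), RR gives ψ = 0.140, H_out = 4.092 kJ/mol
  T = 379.7 K: K = (3.238, 0.191), RR gives ψ = 0.351, H_out = 14.708 kJ/mol
  T = 363.9 K: K = (2.762, 0.152), RR gives ψ = 0.261, H_out = 9.877 kJ/mol
  T = 356.0 K: K = (2.537, 0.135), RR gives ψ = 0.206, H_out = 7.154 kJ/mol
  T = 352.1 K: K = (2.430, 0.127), RR gives ψ = 0.175, H_out = 5.694 kJ/mol
  T = 350.1 K: K = (2.376, 0.123), RR gives ψ = 0.158, H_out = 4.907 kJ/mol
Linear interpolation between T = 348.1 (H_out = 4.092) and T = 350.1 (H_out = 4.907) on hF = 4.74 gives T ≈ 349.7 K, at which ψ = 0.15.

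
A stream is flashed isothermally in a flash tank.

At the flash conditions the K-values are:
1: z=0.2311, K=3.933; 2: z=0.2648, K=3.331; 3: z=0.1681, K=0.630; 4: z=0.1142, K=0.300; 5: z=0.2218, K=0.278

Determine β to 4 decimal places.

Let β = V/F and solve Σ zᵢ(Kᵢ−1)/(1+β(Kᵢ−1)) = 0.
Check two-phase: ΣzᵢKᵢ = 1.9928 > 1 and Σzᵢ/Kᵢ = 1.5836 > 1, so g(0) = 0.9928 > 0 and g(1) = -0.5836 < 0.
Iterate (Newton) starting at β = 0.5:
  β = 0.5000: g = 0.10994, g' = -1.0839 → β = 0.6014
  β = 0.6014: g = 0.00110, g' = -1.0758 → β = 0.6024
Converged at β = 0.6024.

β = 0.6024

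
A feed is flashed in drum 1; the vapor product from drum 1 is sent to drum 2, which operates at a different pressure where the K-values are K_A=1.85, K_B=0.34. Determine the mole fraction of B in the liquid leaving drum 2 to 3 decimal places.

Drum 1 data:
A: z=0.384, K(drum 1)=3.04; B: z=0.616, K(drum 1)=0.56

Drum 1:
Let ψ₁ = V/F and solve Σ zᵢ(Kᵢ−1)/(1+ψ₁(Kᵢ−1)) = 0.
Feasibility: ΣzᵢKᵢ = 1.512, Σzᵢ/Kᵢ = 1.226 — both > 1, two phases present.
Newton–Raphson from ψ₁ = 0.5:
  ψ₁ = 0.500: g = 0.0403, g' = -0.588 → ψ₁ = 0.569
  ψ₁ = 0.569: g = 0.0012, g' = -0.555 → ψ₁ = 0.571
Converged at ψ₁ = 0.571.
Drum-1 compositions:
  A: x = 0.177, y = 0.539
  B: x = 0.823, y = 0.461
Drum-2 feed = drum-1 vapor: z₂ = (0.5394, 0.4606).
Drum 2:
Binary case is linear: z₁(K₁−1)(1+ψ₂(K₂−1)) + z₂(K₂−1)(1+ψ₂(K₁−1)) = 0
⇒ ψ₂ = [z₁(K₁−1)+z₂(K₂−1)] / [−(K₁−1)(K₂−1)] = 0.1544/0.5610 = 0.275
  A: x = 0.437, y = 0.809
  B: x = 0.563, y = 0.191

x_B (drum 2) = 0.563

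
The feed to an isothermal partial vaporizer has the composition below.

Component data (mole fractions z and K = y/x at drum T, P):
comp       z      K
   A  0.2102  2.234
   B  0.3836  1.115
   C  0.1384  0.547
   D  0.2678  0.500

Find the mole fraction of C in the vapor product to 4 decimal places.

Iterate (Newton) starting at β = 0.5:
  β = 0.5000: g = -0.05746, g' = -0.2934 → β = 0.3042
  β = 0.3042: g = 0.00058, g' = -0.3053 → β = 0.3061
Converged at β = 0.3061.
Compositions from xᵢ = zᵢ/(1+β(Kᵢ−1)), yᵢ = Kᵢxᵢ:
  A: x = 0.1526, y = 0.3408
  B: x = 0.3706, y = 0.4132
  C: x = 0.1607, y = 0.0879
  D: x = 0.3162, y = 0.1581

y_C = 0.0879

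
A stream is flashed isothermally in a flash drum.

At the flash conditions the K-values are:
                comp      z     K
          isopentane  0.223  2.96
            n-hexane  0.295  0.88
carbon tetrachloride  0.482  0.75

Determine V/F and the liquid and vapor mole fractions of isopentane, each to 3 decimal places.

Newton iteration, V/F⁰ = 0.5:
  V/F = 0.500: g = 0.0454, g' = -0.263 → V/F = 0.673
  V/F = 0.673: g = 0.0051, g' = -0.208 → V/F = 0.697
  V/F = 0.697: g = 0.0001, g' = -0.202 → V/F = 0.698
Converged at V/F = 0.698.
Compositions from xᵢ = zᵢ/(1+V/F(Kᵢ−1)), yᵢ = Kᵢxᵢ:
  isopentane: x = 0.094, y = 0.279
  n-hexane: x = 0.322, y = 0.283
  carbon tetrachloride: x = 0.584, y = 0.438

V/F = 0.698, x_isopentane = 0.094, y_isopentane = 0.279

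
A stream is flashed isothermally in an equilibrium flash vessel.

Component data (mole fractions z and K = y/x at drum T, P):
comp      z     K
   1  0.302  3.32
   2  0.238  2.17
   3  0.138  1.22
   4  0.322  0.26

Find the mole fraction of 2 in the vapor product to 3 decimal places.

y_2 = 0.292

Newton iteration, β⁰ = 0.4:
  β = 0.400: g = 0.2425, g' = -0.950 → β = 0.655
Converged at β = 0.655.
Compositions from xᵢ = zᵢ/(1+β(Kᵢ−1)), yᵢ = Kᵢxᵢ:
  1: x = 0.120, y = 0.398
  2: x = 0.135, y = 0.292
  3: x = 0.121, y = 0.147
  4: x = 0.625, y = 0.162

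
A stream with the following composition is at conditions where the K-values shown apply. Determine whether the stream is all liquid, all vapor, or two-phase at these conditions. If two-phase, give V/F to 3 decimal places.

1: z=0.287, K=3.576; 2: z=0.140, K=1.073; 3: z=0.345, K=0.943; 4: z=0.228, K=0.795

ΣzᵢKᵢ = 1.683; Σzᵢ/Kᵢ = 0.863.
Since Σzᵢ/Kᵢ < 1 the mixture is above its dew point — single vapor phase.

all vapor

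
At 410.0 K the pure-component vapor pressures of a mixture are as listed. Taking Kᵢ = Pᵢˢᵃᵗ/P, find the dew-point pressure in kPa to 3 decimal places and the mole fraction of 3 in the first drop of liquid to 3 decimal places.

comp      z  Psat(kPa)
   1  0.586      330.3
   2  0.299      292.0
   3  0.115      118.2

At the dew point ψ → 1, so Σzᵢ/Kᵢ = 1 with Kᵢ = Pᵢˢᵃᵗ/P ⇒ 1/P = Σzᵢ/Pᵢˢᵃᵗ.
1/P = 0.586/330.3 + 0.299/292.0 + 0.115/118.2 = 0.003771 ⇒ P = 265.179 kPa
xᵢ = zᵢP/Pᵢˢᵃᵗ ⇒ x_3 = 0.115·265.179/118.2 = 0.258

Pdew = 265.179 kPa, x_3 = 0.258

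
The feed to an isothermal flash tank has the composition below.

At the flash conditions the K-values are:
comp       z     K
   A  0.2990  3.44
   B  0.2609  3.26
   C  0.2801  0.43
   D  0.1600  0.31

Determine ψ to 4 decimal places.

ψ = 0.7189

Let ψ = V/F and solve Σ zᵢ(Kᵢ−1)/(1+ψ(Kᵢ−1)) = 0.
Feasibility: ΣzᵢKᵢ = 2.0491, Σzᵢ/Kᵢ = 1.3345 — both > 1, two phases present.
Iterate (Newton) starting at ψ = 0.5:
  ψ = 0.5000: g = 0.21361, g' = -1.0105 → ψ = 0.7114
  ψ = 0.7114: g = 0.00739, g' = -0.9851 → ψ = 0.7189
Converged at ψ = 0.7189.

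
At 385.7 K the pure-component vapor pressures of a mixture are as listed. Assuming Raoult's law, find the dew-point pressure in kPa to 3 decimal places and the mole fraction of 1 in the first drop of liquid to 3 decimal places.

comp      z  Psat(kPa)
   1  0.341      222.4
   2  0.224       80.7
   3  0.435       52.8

At the dew point ψ → 1, so Σzᵢ/Kᵢ = 1 with Kᵢ = Pᵢˢᵃᵗ/P ⇒ 1/P = Σzᵢ/Pᵢˢᵃᵗ.
1/P = 0.341/222.4 + 0.224/80.7 + 0.435/52.8 = 0.012548 ⇒ P = 79.696 kPa
xᵢ = zᵢP/Pᵢˢᵃᵗ ⇒ x_1 = 0.341·79.696/222.4 = 0.122

Pdew = 79.696 kPa, x_1 = 0.122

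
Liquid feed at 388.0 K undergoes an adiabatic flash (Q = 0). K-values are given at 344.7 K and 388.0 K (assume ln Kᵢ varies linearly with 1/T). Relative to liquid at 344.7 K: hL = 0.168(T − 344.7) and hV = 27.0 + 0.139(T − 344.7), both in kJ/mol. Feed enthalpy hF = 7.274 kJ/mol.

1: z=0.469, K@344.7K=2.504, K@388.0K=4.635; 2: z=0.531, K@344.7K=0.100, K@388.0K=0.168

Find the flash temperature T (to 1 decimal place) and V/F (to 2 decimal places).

Adiabatic flash: solve Rachford–Rice at each trial T, then check hF = ψ·hV(T) + (1−ψ)·hL(T).
  T = 344.7 K: K = (2.504, 0.100), RR gives ψ = 0.168, H_out = 4.537 kJ/mol
  T = 388.0 K: K = (4.635, 0.168), RR gives ψ = 0.418, H_out = 18.026 kJ/mol
  T = 366.4 K: K = (3.472, 0.132), RR gives ψ = 0.325, H_out = 12.224 kJ/mol
  T = 355.5 K: K = (2.961, 0.115), RR gives ψ = 0.259, H_out = 8.733 kJ/mol
  T = 350.1 K: K = (2.726, 0.107), RR gives ψ = 0.218, H_out = 6.756 kJ/mol
  T = 352.8 K: K = (2.842, 0.111), RR gives ψ = 0.239, H_out = 7.770 kJ/mol
  T = 351.5 K: K = (2.786, 0.109), RR gives ψ = 0.229, H_out = 7.289 kJ/mol
Linear interpolation between T = 350.1 (H_out = 6.756) and T = 351.5 (H_out = 7.289) on hF = 7.274 gives T ≈ 351.5 K, at which ψ = 0.23.

T = 351.5 K, V/F = 0.23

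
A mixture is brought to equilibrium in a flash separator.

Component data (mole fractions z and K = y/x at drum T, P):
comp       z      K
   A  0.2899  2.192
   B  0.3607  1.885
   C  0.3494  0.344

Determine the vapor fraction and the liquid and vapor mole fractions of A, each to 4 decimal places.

ψ = 0.6468, x_A = 0.1637, y_A = 0.3588

Material balance + equilibrium reduce to Σ zᵢ(Kᵢ−1)/(1+ψ(Kᵢ−1)) = 0.
Feasibility: ΣzᵢKᵢ = 1.4356, Σzᵢ/Kᵢ = 1.3393 — both > 1, two phases present.
Newton iteration, ψ⁰ = 0.65:
  ψ = 0.6500: g = -0.00224, g' = -0.7016 → ψ = 0.6468
Converged at ψ = 0.6468.
Compositions from xᵢ = zᵢ/(1+ψ(Kᵢ−1)), yᵢ = Kᵢxᵢ:
  A: x = 0.1637, y = 0.3588
  B: x = 0.2294, y = 0.4324
  C: x = 0.6069, y = 0.2088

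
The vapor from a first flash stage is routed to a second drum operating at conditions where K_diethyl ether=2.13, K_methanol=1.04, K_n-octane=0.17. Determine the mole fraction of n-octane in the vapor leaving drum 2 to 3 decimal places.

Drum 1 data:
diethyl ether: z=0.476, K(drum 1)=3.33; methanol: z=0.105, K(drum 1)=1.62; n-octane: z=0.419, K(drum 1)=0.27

y_n-octane (drum 2) = 0.086

Drum 1:
Rachford–Rice: g(ψ₁) = Σ zᵢ(Kᵢ−1)/(1+ψ₁(Kᵢ−1)) = 0.
Check two-phase: ΣzᵢKᵢ = 1.868 > 1 and Σzᵢ/Kᵢ = 1.760 > 1, so g(0) = 0.868 > 0 and g(1) = -0.760 < 0.
Newton iteration, ψ₁⁰ = 0.37:
  ψ₁ = 0.370: g = 0.2295, g' = -1.191 → ψ₁ = 0.563
  ψ₁ = 0.563: g = 0.0091, g' = -1.149 → ψ₁ = 0.571
Converged at ψ₁ = 0.571.
Drum-1 compositions:
  diethyl ether: x = 0.204, y = 0.680
  methanol: x = 0.078, y = 0.126
  n-octane: x = 0.718, y = 0.194
Drum-2 feed = drum-1 vapor: z₂ = (0.6805, 0.1257, 0.1939).
Drum 2:
Material balance + equilibrium reduce to Σ zᵢ(Kᵢ−1)/(1+ψ₂(Kᵢ−1)) = 0.
g(0) = ΣzᵢKᵢ − 1 = 0.613 and g(1) = 1 − Σzᵢ/Kᵢ = -0.581, so a root lies in (0, 1).
Iterate (Newton) starting at ψ₂ = 0.34:
  ψ₂ = 0.340: g = 0.3363, g' = -0.713 → ψ₂ = 0.812
  ψ₂ = 0.812: g = -0.0872, g' = -1.491 → ψ₂ = 0.753
  ψ₂ = 0.753: g = -0.0090, g' = -1.204 → ψ₂ = 0.746
Converged at ψ₂ = 0.746.
  diethyl ether: x = 0.369, y = 0.787
  methanol: x = 0.122, y = 0.127
  n-octane: x = 0.509, y = 0.086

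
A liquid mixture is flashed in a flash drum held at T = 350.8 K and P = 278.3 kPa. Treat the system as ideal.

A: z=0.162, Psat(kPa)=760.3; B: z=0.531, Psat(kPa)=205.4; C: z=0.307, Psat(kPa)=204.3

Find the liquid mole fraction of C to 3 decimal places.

x_C = 0.318

Raoult's law: Kᵢ = Pᵢˢᵃᵗ/P = Pᵢˢᵃᵗ/278.3.
  K_A = 760.3/278.3 = 2.73194, K_B = 205.4/278.3 = 0.73805, K_C = 204.3/278.3 = 0.73410
Material balance + equilibrium reduce to Σ zᵢ(Kᵢ−1)/(1+β(Kᵢ−1)) = 0.
g(0) = ΣzᵢKᵢ − 1 = 0.060 and g(1) = 1 − Σzᵢ/Kᵢ = -0.197, so a root lies in (0, 1).
Iterate (Newton) starting at β = 0.5:
  β = 0.500: g = -0.1038, g' = -0.217 → β = 0.021
  β = 0.021: g = 0.0489, g' = -0.512 → β = 0.116
  β = 0.116: g = 0.0058, g' = -0.398 → β = 0.131
Converged at β = 0.131.
Compositions from xᵢ = zᵢ/(1+β(Kᵢ−1)), yᵢ = Kᵢxᵢ:
  A: x = 0.132, y = 0.361
  B: x = 0.550, y = 0.406
  C: x = 0.318, y = 0.234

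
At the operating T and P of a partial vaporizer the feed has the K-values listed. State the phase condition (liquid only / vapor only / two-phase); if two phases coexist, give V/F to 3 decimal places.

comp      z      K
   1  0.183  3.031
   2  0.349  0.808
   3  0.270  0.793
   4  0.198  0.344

ΣzᵢKᵢ = 1.119; Σzᵢ/Kᵢ = 1.408.
Both exceed 1, so a two-phase solution exists.
Let ψ = V/F and solve Σ zᵢ(Kᵢ−1)/(1+ψ(Kᵢ−1)) = 0.
Iterate (Newton) starting at ψ = 0.5:
  ψ = 0.500: g = -0.1453, g' = -0.405 → ψ = 0.141
  ψ = 0.141: g = 0.0195, g' = -0.586 → ψ = 0.174
  ψ = 0.174: g = 0.0007, g' = -0.547 → ψ = 0.175
Converged at ψ = 0.175.

two-phase, V/F = 0.175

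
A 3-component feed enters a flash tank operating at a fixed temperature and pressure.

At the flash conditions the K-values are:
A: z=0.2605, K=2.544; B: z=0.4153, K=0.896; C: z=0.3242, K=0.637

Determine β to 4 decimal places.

β = 0.6517

Material balance + equilibrium reduce to Σ zᵢ(Kᵢ−1)/(1+β(Kᵢ−1)) = 0.
Feasibility: ΣzᵢKᵢ = 1.2413, Σzᵢ/Kᵢ = 1.0749 — both > 1, two phases present.
Newton iteration, β⁰ = 0.5:
  β = 0.5000: g = 0.03764, g' = -0.2665 → β = 0.6412
  β = 0.6412: g = 0.00245, g' = -0.2345 → β = 0.6517
Converged at β = 0.6517.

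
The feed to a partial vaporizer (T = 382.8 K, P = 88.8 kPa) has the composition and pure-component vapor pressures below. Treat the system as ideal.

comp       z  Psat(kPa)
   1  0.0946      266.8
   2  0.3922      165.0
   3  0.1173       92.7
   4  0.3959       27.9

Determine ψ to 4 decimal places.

ψ = 0.3789

Raoult's law: Kᵢ = Pᵢˢᵃᵗ/P = Pᵢˢᵃᵗ/88.8.
  K_1 = 266.8/88.8 = 3.004505, K_2 = 165.0/88.8 = 1.858108, K_3 = 92.7/88.8 = 1.043919, K_4 = 27.9/88.8 = 0.314189
Let ψ = V/F and solve Σ zᵢ(Kᵢ−1)/(1+ψ(Kᵢ−1)) = 0.
g(0) = ΣzᵢKᵢ − 1 = 0.2598 and g(1) = 1 − Σzᵢ/Kᵢ = -0.6150, so a root lies in (0, 1).
Newton–Raphson from ψ = 0.5:
  ψ = 0.5000: g = -0.07795, g' = -0.6677 → ψ = 0.3833
  ψ = 0.3833: g = -0.00276, g' = -0.6280 → ψ = 0.3789
Converged at ψ = 0.3789.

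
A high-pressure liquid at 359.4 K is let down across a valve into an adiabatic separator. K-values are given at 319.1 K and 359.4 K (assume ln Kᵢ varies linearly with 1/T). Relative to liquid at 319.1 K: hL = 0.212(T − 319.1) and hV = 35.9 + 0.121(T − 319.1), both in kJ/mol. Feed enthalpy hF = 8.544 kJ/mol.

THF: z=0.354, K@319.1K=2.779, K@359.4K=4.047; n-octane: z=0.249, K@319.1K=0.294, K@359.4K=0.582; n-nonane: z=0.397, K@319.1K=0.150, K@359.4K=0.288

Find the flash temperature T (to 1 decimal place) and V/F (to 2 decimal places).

T = 331.1 K, V/F = 0.17

Adiabatic flash: solve Rachford–Rice at each trial T, then check hF = ψ·hV(T) + (1−ψ)·hL(T).
  T = 319.1 K: K = (2.779, 0.294, 0.150), RR gives ψ = 0.082, H_out = 2.951 kJ/mol
  T = 359.4 K: K = (4.047, 0.582, 0.288), RR gives ψ = 0.370, H_out = 20.474 kJ/mol
  T = 339.2 K: K = (3.390, 0.422, 0.212), RR gives ψ = 0.228, H_out = 12.036 kJ/mol
  T = 329.1 K: K = (3.077, 0.354, 0.179), RR gives ψ = 0.158, H_out = 7.645 kJ/mol
  T = 334.1 K: K = (3.230, 0.386, 0.195), RR gives ψ = 0.193, H_out = 9.849 kJ/mol
  T = 331.6 K: K = (3.153, 0.370, 0.187), RR gives ψ = 0.176, H_out = 8.756 kJ/mol
  T = 330.4 K: K = (3.117, 0.362, 0.183), RR gives ψ = 0.167, H_out = 8.225 kJ/mol
Linear interpolation between T = 330.4 (H_out = 8.225) and T = 331.6 (H_out = 8.756) on hF = 8.544 gives T ≈ 331.1 K, at which ψ = 0.17.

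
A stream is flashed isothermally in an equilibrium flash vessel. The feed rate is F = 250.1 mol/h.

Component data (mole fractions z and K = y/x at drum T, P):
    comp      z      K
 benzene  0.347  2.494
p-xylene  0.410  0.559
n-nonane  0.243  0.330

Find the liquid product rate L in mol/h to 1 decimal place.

L = 195.4 mol/h

Rachford–Rice: g(ψ) = Σ zᵢ(Kᵢ−1)/(1+ψ(Kᵢ−1)) = 0.
Feasibility: ΣzᵢKᵢ = 1.175, Σzᵢ/Kᵢ = 1.609 — both > 1, two phases present.
Newton–Raphson from ψ = 0.5:
  ψ = 0.500: g = -0.1800, g' = -0.632 → ψ = 0.215
  ψ = 0.215: g = 0.0024, g' = -0.690 → ψ = 0.219
Converged at ψ = 0.219.
Then V = ψ·F = 0.2185·250.1 = 54.7 mol/h and L = F − V = 195.4 mol/h.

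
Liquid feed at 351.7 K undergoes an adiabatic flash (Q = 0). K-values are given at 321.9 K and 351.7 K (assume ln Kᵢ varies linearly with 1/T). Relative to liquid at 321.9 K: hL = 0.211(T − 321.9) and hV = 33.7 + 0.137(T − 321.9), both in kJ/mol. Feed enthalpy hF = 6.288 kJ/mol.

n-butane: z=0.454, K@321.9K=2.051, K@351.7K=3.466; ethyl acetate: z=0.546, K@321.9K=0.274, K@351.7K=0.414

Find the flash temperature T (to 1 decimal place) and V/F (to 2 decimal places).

Adiabatic flash: solve Rachford–Rice at each trial T, then check hF = ψ·hV(T) + (1−ψ)·hL(T).
  T = 321.9 K: K = (2.051, 0.274), RR gives ψ = 0.106, H_out = 3.567 kJ/mol
  T = 351.7 K: K = (3.466, 0.414), RR gives ψ = 0.553, H_out = 23.715 kJ/mol
  T = 336.8 K: K = (2.697, 0.340), RR gives ψ = 0.366, H_out = 15.077 kJ/mol
  T = 329.4 K: K = (2.362, 0.306), RR gives ψ = 0.253, H_out = 9.978 kJ/mol
  T = 325.6 K: K = (2.201, 0.290), RR gives ψ = 0.184, H_out = 6.940 kJ/mol
  T = 323.8 K: K = (2.127, 0.282), RR gives ψ = 0.148, H_out = 5.359 kJ/mol
  T = 324.7 K: K = (2.163, 0.286), RR gives ψ = 0.166, H_out = 6.163 kJ/mol
Linear interpolation between T = 324.7 (H_out = 6.163) and T = 325.6 (H_out = 6.940) on hF = 6.288 gives T ≈ 324.8 K, at which ψ = 0.17.

T = 324.8 K, V/F = 0.17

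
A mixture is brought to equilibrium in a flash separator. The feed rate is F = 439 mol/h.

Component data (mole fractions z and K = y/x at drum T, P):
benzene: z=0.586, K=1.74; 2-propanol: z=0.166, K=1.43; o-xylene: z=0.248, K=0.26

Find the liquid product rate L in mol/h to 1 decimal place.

L = 157.0 mol/h

Iterate (Newton) starting at V/F = 0.5:
  V/F = 0.500: g = 0.0840, g' = -0.534 → V/F = 0.657
  V/F = 0.657: g = -0.0099, g' = -0.679 → V/F = 0.643
  V/F = 0.643: g = -0.0001, g' = -0.660 → V/F = 0.642
Converged at V/F = 0.642.
Then V = V/F·F = 0.6425·439 = 282.0 mol/h and L = F − V = 157.0 mol/h.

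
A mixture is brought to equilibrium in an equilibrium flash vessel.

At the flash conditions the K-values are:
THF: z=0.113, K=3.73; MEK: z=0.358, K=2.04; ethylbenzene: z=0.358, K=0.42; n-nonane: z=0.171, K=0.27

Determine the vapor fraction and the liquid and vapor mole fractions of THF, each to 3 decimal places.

Let ψ = V/F and solve Σ zᵢ(Kᵢ−1)/(1+ψ(Kᵢ−1)) = 0.
g(0) = ΣzᵢKᵢ − 1 = 0.348 and g(1) = 1 − Σzᵢ/Kᵢ = -0.691, so a root lies in (0, 1).
Newton iteration, ψ⁰ = 0.5:
  ψ = 0.500: g = -0.1136, g' = -0.783 → ψ = 0.355
  ψ = 0.355: g = -0.0013, g' = -0.781 → ψ = 0.353
Converged at ψ = 0.353.
Compositions from xᵢ = zᵢ/(1+ψ(Kᵢ−1)), yᵢ = Kᵢxᵢ:
  THF: x = 0.058, y = 0.215
  MEK: x = 0.262, y = 0.534
  ethylbenzene: x = 0.450, y = 0.189
  n-nonane: x = 0.230, y = 0.062

ψ = 0.353, x_THF = 0.058, y_THF = 0.215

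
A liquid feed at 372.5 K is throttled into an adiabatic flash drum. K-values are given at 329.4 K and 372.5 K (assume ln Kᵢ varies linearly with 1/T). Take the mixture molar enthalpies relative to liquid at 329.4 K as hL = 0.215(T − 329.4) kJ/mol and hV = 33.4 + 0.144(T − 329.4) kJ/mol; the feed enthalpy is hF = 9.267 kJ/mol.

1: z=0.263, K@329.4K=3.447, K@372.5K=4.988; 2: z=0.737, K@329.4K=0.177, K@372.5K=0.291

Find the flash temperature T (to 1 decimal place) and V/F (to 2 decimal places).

T = 354.3 K, V/F = 0.12

Adiabatic flash: solve Rachford–Rice at each trial T, then check hF = ψ·hV(T) + (1−ψ)·hL(T).
  T = 329.4 K: K = (3.447, 0.177), RR gives ψ = 0.018, H_out = 0.614 kJ/mol
  T = 372.5 K: K = (4.988, 0.291), RR gives ψ = 0.186, H_out = 14.914 kJ/mol
  T = 350.9 K: K = (4.192, 0.230), RR gives ψ = 0.111, H_out = 8.154 kJ/mol
  T = 361.7 K: K = (4.585, 0.260), RR gives ψ = 0.150, H_out = 11.601 kJ/mol
  T = 356.3 K: K = (4.387, 0.245), RR gives ψ = 0.131, H_out = 9.898 kJ/mol
  T = 353.6 K: K = (4.289, 0.238), RR gives ψ = 0.121, H_out = 9.032 kJ/mol
  T = 355.0 K: K = (4.340, 0.241), RR gives ψ = 0.126, H_out = 9.482 kJ/mol
Linear interpolation between T = 353.6 (H_out = 9.032) and T = 355.0 (H_out = 9.482) on hF = 9.267 gives T ≈ 354.3 K, at which ψ = 0.12.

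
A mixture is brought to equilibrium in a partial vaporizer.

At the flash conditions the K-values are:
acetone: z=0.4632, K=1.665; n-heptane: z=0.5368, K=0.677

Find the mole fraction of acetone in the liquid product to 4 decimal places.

Newton iteration, β⁰ = 0.31:
  β = 0.3100: g = 0.06270, g' = -0.2100 → β = 0.6086
  β = 0.6086: g = 0.00346, g' = -0.1906 → β = 0.6268
Converged at β = 0.6268.
Compositions from xᵢ = zᵢ/(1+β(Kᵢ−1)), yᵢ = Kᵢxᵢ:
  acetone: x = 0.3269, y = 0.5443
  n-heptane: x = 0.6731, y = 0.4557

x_acetone = 0.3269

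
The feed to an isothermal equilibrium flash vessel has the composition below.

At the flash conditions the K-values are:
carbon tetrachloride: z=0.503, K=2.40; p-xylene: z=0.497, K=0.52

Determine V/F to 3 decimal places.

Material balance + equilibrium reduce to Σ zᵢ(Kᵢ−1)/(1+V/F(Kᵢ−1)) = 0.
Feasibility: ΣzᵢKᵢ = 1.466, Σzᵢ/Kᵢ = 1.165 — both > 1, two phases present.
Newton–Raphson from V/F = 0.5:
  V/F = 0.500: g = 0.1003, g' = -0.539 → V/F = 0.686
  V/F = 0.686: g = 0.0035, g' = -0.511 → V/F = 0.693
Converged at V/F = 0.693.

V/F = 0.693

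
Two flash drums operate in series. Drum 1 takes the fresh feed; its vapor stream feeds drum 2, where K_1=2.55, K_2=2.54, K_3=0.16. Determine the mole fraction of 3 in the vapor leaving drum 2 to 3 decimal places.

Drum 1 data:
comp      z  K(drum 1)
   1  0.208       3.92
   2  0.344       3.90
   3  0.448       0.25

y_3 (drum 2) = 0.104

Drum 1:
Let ψ₁ = V/F and solve Σ zᵢ(Kᵢ−1)/(1+ψ₁(Kᵢ−1)) = 0.
g(0) = ΣzᵢKᵢ − 1 = 1.269 and g(1) = 1 − Σzᵢ/Kᵢ = -0.933, so a root lies in (0, 1).
Newton–Raphson from ψ₁ = 0.31:
  ψ₁ = 0.310: g = 0.4063, g' = -1.719 → ψ₁ = 0.546
  ψ₁ = 0.546: g = 0.0507, g' = -1.420 → ψ₁ = 0.582
Converged at ψ₁ = 0.582.
Drum-1 compositions:
  1: x = 0.077, y = 0.302
  2: x = 0.128, y = 0.499
  3: x = 0.795, y = 0.199
Drum-2 feed = drum-1 vapor: z₂ = (0.3021, 0.4992, 0.1987).
Drum 2:
Material balance + equilibrium reduce to Σ zᵢ(Kᵢ−1)/(1+ψ₂(Kᵢ−1)) = 0.
Feasibility: ΣzᵢKᵢ = 2.070, Σzᵢ/Kᵢ = 1.557 — both > 1, two phases present.
Newton–Raphson from ψ₂ = 0.32:
  ψ₂ = 0.320: g = 0.5996, g' = -1.118 → ψ₂ = 0.856
  ψ₂ = 0.856: g = -0.0623, g' = -2.135 → ψ₂ = 0.827
  ψ₂ = 0.827: g = -0.0040, g' = -1.875 → ψ₂ = 0.825
Converged at ψ₂ = 0.825.
  1: x = 0.133, y = 0.338
  2: x = 0.220, y = 0.558
  3: x = 0.648, y = 0.104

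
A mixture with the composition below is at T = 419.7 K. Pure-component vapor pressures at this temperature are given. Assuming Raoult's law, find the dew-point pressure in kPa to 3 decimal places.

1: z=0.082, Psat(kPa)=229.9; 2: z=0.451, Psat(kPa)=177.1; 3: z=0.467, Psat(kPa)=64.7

Pdew = 98.803 kPa

At the dew point ψ → 1, so Σzᵢ/Kᵢ = 1 with Kᵢ = Pᵢˢᵃᵗ/P ⇒ 1/P = Σzᵢ/Pᵢˢᵃᵗ.
1/P = 0.082/229.9 + 0.451/177.1 + 0.467/64.7 = 0.010121 ⇒ P = 98.803 kPa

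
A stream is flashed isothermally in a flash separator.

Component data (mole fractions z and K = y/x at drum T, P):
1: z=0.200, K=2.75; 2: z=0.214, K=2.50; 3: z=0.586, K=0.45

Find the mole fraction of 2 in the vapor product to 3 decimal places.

y_2 = 0.337

Newton iteration, ψ⁰ = 0.34:
  ψ = 0.340: g = 0.0356, g' = -0.720 → ψ = 0.389
  ψ = 0.389: g = 0.0006, g' = -0.696 → ψ = 0.390
Converged at ψ = 0.390.
Compositions from xᵢ = zᵢ/(1+ψ(Kᵢ−1)), yᵢ = Kᵢxᵢ:
  1: x = 0.119, y = 0.327
  2: x = 0.135, y = 0.337
  3: x = 0.746, y = 0.336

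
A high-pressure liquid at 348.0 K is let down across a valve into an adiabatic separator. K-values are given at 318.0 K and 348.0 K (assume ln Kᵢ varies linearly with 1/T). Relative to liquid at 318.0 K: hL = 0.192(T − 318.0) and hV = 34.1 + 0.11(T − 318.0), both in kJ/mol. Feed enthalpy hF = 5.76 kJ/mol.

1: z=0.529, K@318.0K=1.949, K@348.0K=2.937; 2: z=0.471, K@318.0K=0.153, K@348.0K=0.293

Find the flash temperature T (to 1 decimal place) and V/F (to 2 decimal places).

T = 319.8 K, V/F = 0.16

Adiabatic flash: solve Rachford–Rice at each trial T, then check hF = ψ·hV(T) + (1−ψ)·hL(T).
  T = 318.0 K: K = (1.949, 0.153), RR gives ψ = 0.128, H_out = 4.373 kJ/mol
  T = 348.0 K: K = (2.937, 0.293), RR gives ψ = 0.505, H_out = 21.740 kJ/mol
  T = 333.0 K: K = (2.415, 0.215), RR gives ψ = 0.341, H_out = 14.083 kJ/mol
  T = 325.5 K: K = (2.175, 0.182), RR gives ψ = 0.246, H_out = 9.670 kJ/mol
  T = 321.8 K: K = (2.062, 0.167), RR gives ψ = 0.192, H_out = 7.203 kJ/mol
  T = 319.9 K: K = (2.005, 0.160), RR gives ψ = 0.161, H_out = 5.831 kJ/mol
Linear interpolation between T = 318.0 (H_out = 4.373) and T = 319.9 (H_out = 5.831) on hF = 5.76 gives T ≈ 319.8 K, at which ψ = 0.16.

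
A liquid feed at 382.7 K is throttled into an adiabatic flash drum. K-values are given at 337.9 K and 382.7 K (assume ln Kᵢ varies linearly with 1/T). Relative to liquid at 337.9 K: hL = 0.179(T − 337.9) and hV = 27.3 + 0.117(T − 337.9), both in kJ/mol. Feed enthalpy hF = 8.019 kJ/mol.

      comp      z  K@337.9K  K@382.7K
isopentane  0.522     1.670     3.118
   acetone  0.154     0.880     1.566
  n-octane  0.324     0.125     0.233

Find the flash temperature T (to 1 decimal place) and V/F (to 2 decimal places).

Adiabatic flash: solve Rachford–Rice at each trial T, then check hF = ψ·hV(T) + (1−ψ)·hL(T).
  T = 337.9 K: K = (1.670, 0.880, 0.125), RR gives ψ = 0.097, H_out = 2.643 kJ/mol
  T = 382.7 K: K = (3.118, 1.566, 0.233), RR gives ψ = 0.677, H_out = 24.628 kJ/mol
  T = 360.3 K: K = (2.327, 1.195, 0.174), RR gives ψ = 0.487, H_out = 16.639 kJ/mol
  T = 349.1 K: K = (1.982, 1.031, 0.148), RR gives ψ = 0.341, H_out = 11.065 kJ/mol
  T = 343.5 K: K = (1.822, 0.954, 0.136), RR gives ψ = 0.237, H_out = 7.387 kJ/mol
  T = 346.3 K: K = (1.901, 0.992, 0.142), RR gives ψ = 0.292, H_out = 9.329 kJ/mol
  T = 344.9 K: K = (1.861, 0.972, 0.139), RR gives ψ = 0.266, H_out = 8.387 kJ/mol
Linear interpolation between T = 343.5 (H_out = 7.387) and T = 344.9 (H_out = 8.387) on hF = 8.019 gives T ≈ 344.4 K, at which ψ = 0.26.

T = 344.4 K, V/F = 0.26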